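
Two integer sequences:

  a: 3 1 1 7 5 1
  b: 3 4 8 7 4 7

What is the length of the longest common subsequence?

Match 3 [1,1], 7 [4,6] — 2 values in the same relative order in both. The LCS DP gives dp[6][6] = 2, so this is optimal.

2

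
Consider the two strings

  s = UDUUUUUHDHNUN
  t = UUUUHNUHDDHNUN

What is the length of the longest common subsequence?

One common subsequence of length 11: U (s #1, t #1); then U (s #3, t #2); then U (s #4, t #3); then U (s #5, t #4); then U (s #7, t #7); then H (s #8, t #8); then D (s #9, t #10); then H (s #10, t #11); then N (s #11, t #12); then U (s #12, t #13); then N (s #13, t #14). The LCS DP gives dp[13][14] = 11, so this is optimal.

11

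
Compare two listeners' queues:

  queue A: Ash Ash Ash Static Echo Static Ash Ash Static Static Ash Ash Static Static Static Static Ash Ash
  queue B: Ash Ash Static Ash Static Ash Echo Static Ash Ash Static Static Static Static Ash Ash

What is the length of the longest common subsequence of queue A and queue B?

14

Match Ash [1,1]; then Ash [2,2]; then Ash [3,4]; then Static [4,5]; then Echo [5,7]; then Static [10,8]; then Ash [11,9]; then Ash [12,10]; then Static [13,11]; then Static [14,12]; then Static [15,13]; then Static [16,14]; then Ash [17,15]; then Ash [18,16] — 14 songs in the same relative order in both. The LCS DP gives dp[18][16] = 14, so this is optimal.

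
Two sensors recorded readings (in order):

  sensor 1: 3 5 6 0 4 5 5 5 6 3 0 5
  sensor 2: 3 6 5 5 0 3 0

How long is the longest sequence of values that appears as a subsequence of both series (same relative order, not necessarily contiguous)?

One common subsequence of length 6: 3 (sensor 1 #1, sensor 2 #1) → 6 (sensor 1 #3, sensor 2 #2) → 5 (sensor 1 #6, sensor 2 #3) → 5 (sensor 1 #7, sensor 2 #4) → 3 (sensor 1 #10, sensor 2 #6) → 0 (sensor 1 #11, sensor 2 #7), and the DP table's final entry dp[12][7] is also 6, so no common subsequence is longer.

6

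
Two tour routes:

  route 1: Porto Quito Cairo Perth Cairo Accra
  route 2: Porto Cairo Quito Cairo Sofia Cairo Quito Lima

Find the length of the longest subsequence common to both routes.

Taking Porto at route 1[1]=route 2[1] → Quito at route 1[2]=route 2[3] → Cairo at route 1[3]=route 2[4] → Cairo at route 1[5]=route 2[6] gives a common subsequence of length 4, and the DP table's final entry dp[6][8] is also 4, so no common subsequence is longer.

4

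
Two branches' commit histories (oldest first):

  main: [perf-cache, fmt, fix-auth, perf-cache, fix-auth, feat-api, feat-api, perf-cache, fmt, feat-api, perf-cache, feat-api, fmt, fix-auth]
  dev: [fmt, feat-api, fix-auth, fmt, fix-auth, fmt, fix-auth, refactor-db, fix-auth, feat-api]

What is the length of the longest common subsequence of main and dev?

5

Taking fmt at main[2]=dev[1]; then fix-auth at main[3]=dev[3]; then fix-auth at main[5]=dev[5]; then fmt at main[9]=dev[6]; then feat-api at main[12]=dev[10] gives a common subsequence of length 5. Since dp[14][10] = 5, nothing longer is possible.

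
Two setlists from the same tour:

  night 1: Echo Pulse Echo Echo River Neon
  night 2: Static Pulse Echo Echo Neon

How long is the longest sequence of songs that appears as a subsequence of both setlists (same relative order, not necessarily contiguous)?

4

One common subsequence of length 4: Pulse (night 1 #2, night 2 #2) → Echo (night 1 #3, night 2 #3) → Echo (night 1 #4, night 2 #4) → Neon (night 1 #6, night 2 #5). The LCS DP gives dp[6][5] = 4, so this is optimal.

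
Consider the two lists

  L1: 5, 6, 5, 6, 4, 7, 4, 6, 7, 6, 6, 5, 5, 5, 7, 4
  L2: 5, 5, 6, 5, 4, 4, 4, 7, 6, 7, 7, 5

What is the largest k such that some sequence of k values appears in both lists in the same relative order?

8

One common subsequence of length 8: 5 at L1[1]=L2[2]; then 6 at L1[2]=L2[3]; then 5 at L1[3]=L2[4]; then 4 at L1[5]=L2[7]; then 7 at L1[6]=L2[8]; then 6 at L1[8]=L2[9]; then 7 at L1[9]=L2[11]; then 5 at L1[14]=L2[12]. The LCS DP gives dp[16][12] = 8, so this is optimal.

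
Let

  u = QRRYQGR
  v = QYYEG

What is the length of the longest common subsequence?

One common subsequence of length 3: Q (u #1, v #1); then Y (u #4, v #3); then G (u #6, v #5). Since dp[7][5] = 3, nothing longer is possible.

3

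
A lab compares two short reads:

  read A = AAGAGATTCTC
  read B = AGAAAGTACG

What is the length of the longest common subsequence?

6

Let dp[i][j] be the LCS length of the first i bases of read A and the first j bases of read B. dp[i][j] = dp[i-1][j-1]+1 when the i-th and j-th bases match, else max(dp[i-1][j], dp[i][j-1]).
    ·  A  G  A  A  A  G  T  A  C  G
 ·  0  0  0  0  0  0  0  0  0  0  0
 A  0  1  1  1  1  1  1  1  1  1  1
 A  0  1  1  2  2  2  2  2  2  2  2
 G  0  1  2  2  2  2  3  3  3  3  3
 A  0  1  2  3  3  3  3  3  4  4  4
 G  0  1  2  3  3  3  4  4  4  4  5
 A  0  1  2  3  4  4  4  4  5  5  5
 T  0  1  2  3  4  4  4  5  5  5  5
 T  0  1  2  3  4  4  4  5  5  5  5
 C  0  1  2  3  4  4  4  5  5  6  6
 T  0  1  2  3  4  4  4  5  5  6  6
 C  0  1  2  3  4  4  4  5  5  6  6
dp[11][10] = 6. One LCS (by backtracking along matches): AAAGAC.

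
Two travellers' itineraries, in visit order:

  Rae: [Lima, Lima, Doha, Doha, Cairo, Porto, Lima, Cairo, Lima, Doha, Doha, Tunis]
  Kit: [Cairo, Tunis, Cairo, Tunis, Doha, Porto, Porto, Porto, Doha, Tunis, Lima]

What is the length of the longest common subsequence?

Taking Cairo at Rae[5]=Kit[1], Cairo at Rae[8]=Kit[3], Doha at Rae[10]=Kit[5], Doha at Rae[11]=Kit[9], Tunis at Rae[12]=Kit[10] gives a common subsequence of length 5, and the DP table's final entry dp[12][11] is also 5, so no common subsequence is longer.

5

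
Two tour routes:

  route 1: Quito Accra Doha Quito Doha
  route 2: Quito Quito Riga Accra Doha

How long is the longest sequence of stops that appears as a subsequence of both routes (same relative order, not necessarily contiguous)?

3

One common subsequence of length 3: Quito [1,2]; then Accra [2,4]; then Doha [5,5]. The LCS DP gives dp[5][5] = 3, so this is optimal.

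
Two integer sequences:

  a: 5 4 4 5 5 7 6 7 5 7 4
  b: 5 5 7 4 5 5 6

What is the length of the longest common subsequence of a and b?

5

Let dp[i][j] be the LCS length of the first i values of a and the first j values of b. dp[i][j] = dp[i-1][j-1]+1 when the i-th and j-th values match, else max(dp[i-1][j], dp[i][j-1]).
    ·  5  5  7  4  5  5  6
 ·  0  0  0  0  0  0  0  0
 5  0  1  1  1  1  1  1  1
 4  0  1  1  1  2  2  2  2
 4  0  1  1  1  2  2  2  2
 5  0  1  2  2  2  3  3  3
 5  0  1  2  2  2  3  4  4
 7  0  1  2  3  3  3  4  4
 6  0  1  2  3  3  3  4  5
 7  0  1  2  3  3  3  4  5
 5  0  1  2  3  3  4  4  5
 7  0  1  2  3  3  4  4  5
 4  0  1  2  3  4  4  4  5
dp[11][7] = 5. One LCS (by backtracking along matches): 5, 4, 5, 5, 6.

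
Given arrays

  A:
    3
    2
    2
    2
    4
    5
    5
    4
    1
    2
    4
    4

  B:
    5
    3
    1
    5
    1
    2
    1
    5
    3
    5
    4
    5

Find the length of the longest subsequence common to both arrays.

5

One common subsequence of length 5: 3 (A #1, B #2) → 2 (A #2, B #6) → 5 (A #6, B #8) → 5 (A #7, B #10) → 4 (A #8, B #11). dp[12][12] = 5 confirms this is the maximum.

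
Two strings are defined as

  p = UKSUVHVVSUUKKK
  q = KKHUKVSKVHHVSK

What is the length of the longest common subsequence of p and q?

Taking U [1,4], K [2,5], S [3,7], V [5,9], H [6,11], V [8,12], S [9,13], K [14,14] gives a common subsequence of length 8, and the DP table's final entry dp[14][14] is also 8, so no common subsequence is longer.

8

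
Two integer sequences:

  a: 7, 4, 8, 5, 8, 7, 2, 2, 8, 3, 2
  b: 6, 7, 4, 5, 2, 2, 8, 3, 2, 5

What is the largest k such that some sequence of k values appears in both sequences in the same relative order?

8

Let dp[i][j] be the LCS length of the first i values of a and the first j values of b. dp[i][j] = dp[i-1][j-1]+1 when the i-th and j-th values match, else max(dp[i-1][j], dp[i][j-1]).
    ·  6  7  4  5  2  2  8  3  2  5
 ·  0  0  0  0  0  0  0  0  0  0  0
 7  0  0  1  1  1  1  1  1  1  1  1
 4  0  0  1  2  2  2  2  2  2  2  2
 8  0  0  1  2  2  2  2  3  3  3  3
 5  0  0  1  2  3  3  3  3  3  3  4
 8  0  0  1  2  3  3  3  4  4  4  4
 7  0  0  1  2  3  3  3  4  4  4  4
 2  0  0  1  2  3  4  4  4  4  5  5
 2  0  0  1  2  3  4  5  5  5  5  5
 8  0  0  1  2  3  4  5  6  6  6  6
 3  0  0  1  2  3  4  5  6  7  7  7
 2  0  0  1  2  3  4  5  6  7  8  8
dp[11][10] = 8. One LCS (by backtracking along matches): 7, 4, 5, 2, 2, 8, 3, 2.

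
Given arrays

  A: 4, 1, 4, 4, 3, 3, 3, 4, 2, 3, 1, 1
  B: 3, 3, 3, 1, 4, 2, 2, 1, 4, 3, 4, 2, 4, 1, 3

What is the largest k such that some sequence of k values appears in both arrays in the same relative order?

Match 4 (A #1, B #5) → 1 (A #2, B #8) → 4 (A #4, B #9) → 3 (A #7, B #10) → 4 (A #8, B #11) → 2 (A #9, B #12) → 3 (A #10, B #15) — 7 values in the same relative order in both. Since dp[12][15] = 7, nothing longer is possible.

7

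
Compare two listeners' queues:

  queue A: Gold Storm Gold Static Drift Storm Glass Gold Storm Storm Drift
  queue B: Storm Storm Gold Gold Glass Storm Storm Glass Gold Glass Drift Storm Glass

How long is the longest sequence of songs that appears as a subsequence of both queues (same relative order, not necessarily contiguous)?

6

Pick Gold [1,4] → Storm [2,7] → Gold [3,9] → Drift [5,11] → Storm [6,12] → Glass [7,13]; all 6 songs appear in both, in order. dp[11][13] = 6 confirms this is the maximum.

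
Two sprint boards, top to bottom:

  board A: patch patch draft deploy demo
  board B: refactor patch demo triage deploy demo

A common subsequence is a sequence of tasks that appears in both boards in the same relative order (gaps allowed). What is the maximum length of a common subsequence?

3

Taking patch [1,2] → deploy [4,5] → demo [5,6] gives a common subsequence of length 3. Since dp[5][6] = 3, nothing longer is possible.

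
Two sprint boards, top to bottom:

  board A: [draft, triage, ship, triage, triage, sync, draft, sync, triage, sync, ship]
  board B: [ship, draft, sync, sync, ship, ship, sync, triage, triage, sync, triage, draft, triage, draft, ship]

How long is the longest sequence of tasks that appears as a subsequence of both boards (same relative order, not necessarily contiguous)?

Match draft [1,2]; then ship [3,6]; then triage [4,8]; then triage [5,9]; then sync [6,10]; then draft [7,12]; then triage [9,13]; then ship [11,15] — 8 tasks in the same relative order in both, and the DP table's final entry dp[11][15] is also 8, so no common subsequence is longer.

8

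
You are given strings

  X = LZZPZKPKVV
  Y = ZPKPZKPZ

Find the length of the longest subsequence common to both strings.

5

One common subsequence of length 5: Z at X[2]=Y[1], then P at X[4]=Y[4], then Z at X[5]=Y[5], then K at X[6]=Y[6], then P at X[7]=Y[7]. The LCS DP gives dp[10][8] = 5, so this is optimal.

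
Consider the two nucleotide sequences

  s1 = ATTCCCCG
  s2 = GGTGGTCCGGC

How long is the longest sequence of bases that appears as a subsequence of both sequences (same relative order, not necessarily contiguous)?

5

Match T at s1[2]=s2[3]; then T at s1[3]=s2[6]; then C at s1[4]=s2[7]; then C at s1[5]=s2[8]; then C at s1[7]=s2[11] — 5 bases in the same relative order in both, and the DP table's final entry dp[8][11] is also 5, so no common subsequence is longer.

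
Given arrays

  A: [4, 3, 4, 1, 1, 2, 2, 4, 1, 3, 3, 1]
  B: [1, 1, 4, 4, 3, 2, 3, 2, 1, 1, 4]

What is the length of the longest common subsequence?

One common subsequence of length 6: 4 (A #1, B #4), then 3 (A #2, B #5), then 2 (A #6, B #6), then 2 (A #7, B #8), then 1 (A #9, B #9), then 1 (A #12, B #10). The LCS DP gives dp[12][11] = 6, so this is optimal.

6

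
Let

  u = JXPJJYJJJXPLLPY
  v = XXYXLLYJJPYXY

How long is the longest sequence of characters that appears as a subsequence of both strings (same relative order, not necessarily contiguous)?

One common subsequence of length 7: X (u #2, v #2), then Y (u #6, v #3), then X (u #10, v #4), then L (u #12, v #5), then L (u #13, v #6), then P (u #14, v #10), then Y (u #15, v #13), and the DP table's final entry dp[15][13] is also 7, so no common subsequence is longer.

7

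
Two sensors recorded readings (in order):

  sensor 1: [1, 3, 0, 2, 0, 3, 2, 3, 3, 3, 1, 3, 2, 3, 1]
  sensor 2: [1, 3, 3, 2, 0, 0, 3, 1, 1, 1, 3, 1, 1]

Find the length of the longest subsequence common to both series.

One common subsequence of length 8: 1 [1,1], then 3 [2,3], then 0 [3,5], then 0 [5,6], then 3 [6,7], then 3 [10,11], then 1 [11,12], then 1 [15,13]. dp[15][13] = 8 confirms this is the maximum.

8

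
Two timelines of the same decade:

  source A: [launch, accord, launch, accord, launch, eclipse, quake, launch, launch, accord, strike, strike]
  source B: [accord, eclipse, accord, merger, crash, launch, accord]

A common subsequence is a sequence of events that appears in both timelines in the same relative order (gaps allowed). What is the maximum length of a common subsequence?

One common subsequence of length 4: accord [2,1], then accord [4,3], then launch [9,6], then accord [10,7]. dp[12][7] = 4 confirms this is the maximum.

4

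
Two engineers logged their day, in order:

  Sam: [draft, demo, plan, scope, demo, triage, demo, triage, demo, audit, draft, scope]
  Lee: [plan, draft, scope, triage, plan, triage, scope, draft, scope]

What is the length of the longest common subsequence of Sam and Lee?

Match draft at Sam[1]=Lee[2]; then scope at Sam[4]=Lee[3]; then triage at Sam[6]=Lee[4]; then triage at Sam[8]=Lee[6]; then draft at Sam[11]=Lee[8]; then scope at Sam[12]=Lee[9] — 6 tasks in the same relative order in both. dp[12][9] = 6 confirms this is the maximum.

6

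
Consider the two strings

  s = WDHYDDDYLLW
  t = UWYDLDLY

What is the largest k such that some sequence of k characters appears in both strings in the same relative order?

Let dp[i][j] be the LCS length of the first i characters of s and the first j characters of t. dp[i][j] = dp[i-1][j-1]+1 when the i-th and j-th characters match, else max(dp[i-1][j], dp[i][j-1]).
    ·  U  W  Y  D  L  D  L  Y
 ·  0  0  0  0  0  0  0  0  0
 W  0  0  1  1  1  1  1  1  1
 D  0  0  1  1  2  2  2  2  2
 H  0  0  1  1  2  2  2  2  2
 Y  0  0  1  2  2  2  2  2  3
 D  0  0  1  2  3  3  3  3  3
 D  0  0  1  2  3  3  4  4  4
 D  0  0  1  2  3  3  4  4  4
 Y  0  0  1  2  3  3  4  4  5
 L  0  0  1  2  3  4  4  5  5
 L  0  0  1  2  3  4  4  5  5
 W  0  0  1  2  3  4  4  5  5
dp[11][8] = 5. One LCS (by backtracking along matches): WYDDY.

5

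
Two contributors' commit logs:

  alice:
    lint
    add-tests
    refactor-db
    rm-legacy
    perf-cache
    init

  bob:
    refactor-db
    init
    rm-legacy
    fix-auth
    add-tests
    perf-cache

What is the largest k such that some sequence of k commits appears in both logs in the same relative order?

3

One common subsequence of length 3: refactor-db [3,1] → rm-legacy [4,3] → perf-cache [5,6]. The LCS DP gives dp[6][6] = 3, so this is optimal.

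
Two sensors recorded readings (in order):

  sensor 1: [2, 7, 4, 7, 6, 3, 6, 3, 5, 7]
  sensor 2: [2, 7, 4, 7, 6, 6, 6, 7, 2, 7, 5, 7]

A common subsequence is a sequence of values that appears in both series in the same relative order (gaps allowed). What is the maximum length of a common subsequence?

One common subsequence of length 8: 2 [1,1], then 7 [2,2], then 4 [3,3], then 7 [4,4], then 6 [5,6], then 6 [7,7], then 5 [9,11], then 7 [10,12]. The LCS DP gives dp[10][12] = 8, so this is optimal.

8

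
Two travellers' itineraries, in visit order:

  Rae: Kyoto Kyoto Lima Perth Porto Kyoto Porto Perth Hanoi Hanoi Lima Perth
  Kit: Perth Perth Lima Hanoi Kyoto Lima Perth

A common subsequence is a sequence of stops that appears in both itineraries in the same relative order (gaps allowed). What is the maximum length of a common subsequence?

5

Taking Perth at Rae[4]=Kit[1] → Perth at Rae[8]=Kit[2] → Hanoi at Rae[9]=Kit[4] → Lima at Rae[11]=Kit[6] → Perth at Rae[12]=Kit[7] gives a common subsequence of length 5. The LCS DP gives dp[12][7] = 5, so this is optimal.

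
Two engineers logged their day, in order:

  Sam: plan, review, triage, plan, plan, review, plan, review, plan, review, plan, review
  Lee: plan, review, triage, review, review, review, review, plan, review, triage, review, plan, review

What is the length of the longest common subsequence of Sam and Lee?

Taking plan (Sam #1, Lee #1); then review (Sam #2, Lee #2); then triage (Sam #3, Lee #3); then review (Sam #6, Lee #7); then plan (Sam #7, Lee #8); then review (Sam #8, Lee #9); then review (Sam #10, Lee #11); then plan (Sam #11, Lee #12); then review (Sam #12, Lee #13) gives a common subsequence of length 9. dp[12][13] = 9 confirms this is the maximum.

9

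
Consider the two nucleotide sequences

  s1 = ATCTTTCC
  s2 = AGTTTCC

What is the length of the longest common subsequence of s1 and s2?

6

One common subsequence of length 6: A at s1[1]=s2[1] → T at s1[4]=s2[3] → T at s1[5]=s2[4] → T at s1[6]=s2[5] → C at s1[7]=s2[6] → C at s1[8]=s2[7]. The LCS DP gives dp[8][7] = 6, so this is optimal.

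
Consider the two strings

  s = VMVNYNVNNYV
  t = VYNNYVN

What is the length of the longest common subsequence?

6

Let dp[i][j] be the LCS length of the first i characters of s and the first j characters of t. dp[i][j] = dp[i-1][j-1]+1 when the i-th and j-th characters match, else max(dp[i-1][j], dp[i][j-1]).
    ·  V  Y  N  N  Y  V  N
 ·  0  0  0  0  0  0  0  0
 V  0  1  1  1  1  1  1  1
 M  0  1  1  1  1  1  1  1
 V  0  1  1  1  1  1  2  2
 N  0  1  1  2  2  2  2  3
 Y  0  1  2  2  2  3  3  3
 N  0  1  2  3  3  3  3  4
 V  0  1  2  3  3  3  4  4
 N  0  1  2  3  4  4  4  5
 N  0  1  2  3  4  4  4  5
 Y  0  1  2  3  4  5  5  5
 V  0  1  2  3  4  5  6  6
dp[11][7] = 6. One LCS (by backtracking along matches): VYNNYV.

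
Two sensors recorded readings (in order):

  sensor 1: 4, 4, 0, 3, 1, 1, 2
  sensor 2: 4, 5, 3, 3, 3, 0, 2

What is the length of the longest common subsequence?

3

Pick 4 [1,1], then 0 [3,6], then 2 [7,7]; all 3 values appear in both, in order, and the DP table's final entry dp[7][7] is also 3, so no common subsequence is longer.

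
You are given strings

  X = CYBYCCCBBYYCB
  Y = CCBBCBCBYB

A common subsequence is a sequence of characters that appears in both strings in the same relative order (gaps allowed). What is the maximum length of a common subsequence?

7

One common subsequence of length 7: C [1,2]; then B [3,4]; then C [5,5]; then C [7,7]; then B [9,8]; then Y [11,9]; then B [13,10]. dp[13][10] = 7 confirms this is the maximum.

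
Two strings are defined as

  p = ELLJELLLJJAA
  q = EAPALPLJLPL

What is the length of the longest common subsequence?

Taking E [1,1] → L [2,5] → L [3,7] → J [4,8] → L [6,9] → L [8,11] gives a common subsequence of length 6. The LCS DP gives dp[12][11] = 6, so this is optimal.

6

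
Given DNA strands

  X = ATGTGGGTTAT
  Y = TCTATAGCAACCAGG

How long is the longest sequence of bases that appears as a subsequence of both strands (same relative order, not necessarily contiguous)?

5

Pick A (X #1, Y #4), then T (X #2, Y #5), then G (X #3, Y #7), then G (X #6, Y #14), then G (X #7, Y #15); all 5 bases appear in both, in order. The LCS DP gives dp[11][15] = 5, so this is optimal.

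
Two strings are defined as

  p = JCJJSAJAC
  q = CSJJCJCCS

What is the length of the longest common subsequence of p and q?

Let dp[i][j] be the LCS length of the first i characters of p and the first j characters of q. dp[i][j] = dp[i-1][j-1]+1 when the i-th and j-th characters match, else max(dp[i-1][j], dp[i][j-1]).
    ·  C  S  J  J  C  J  C  C  S
 ·  0  0  0  0  0  0  0  0  0  0
 J  0  0  0  1  1  1  1  1  1  1
 C  0  1  1  1  1  2  2  2  2  2
 J  0  1  1  2  2  2  3  3  3  3
 J  0  1  1  2  3  3  3  3  3  3
 S  0  1  2  2  3  3  3  3  3  4
 A  0  1  2  2  3  3  3  3  3  4
 J  0  1  2  3  3  3  4  4  4  4
 A  0  1  2  3  3  3  4  4  4  4
 C  0  1  2  3  3  4  4  5  5  5
dp[9][9] = 5. One LCS (by backtracking along matches): CJJJC.

5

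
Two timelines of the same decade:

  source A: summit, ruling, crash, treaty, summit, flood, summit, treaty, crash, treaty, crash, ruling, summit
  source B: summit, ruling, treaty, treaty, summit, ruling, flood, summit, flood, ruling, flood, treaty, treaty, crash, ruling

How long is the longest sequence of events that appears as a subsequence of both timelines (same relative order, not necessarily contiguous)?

Match summit at source A[1]=source B[1]; then ruling at source A[2]=source B[2]; then treaty at source A[4]=source B[4]; then summit at source A[5]=source B[5]; then flood at source A[6]=source B[7]; then summit at source A[7]=source B[8]; then treaty at source A[8]=source B[12]; then treaty at source A[10]=source B[13]; then crash at source A[11]=source B[14]; then ruling at source A[12]=source B[15] — 10 events in the same relative order in both. dp[13][15] = 10 confirms this is the maximum.

10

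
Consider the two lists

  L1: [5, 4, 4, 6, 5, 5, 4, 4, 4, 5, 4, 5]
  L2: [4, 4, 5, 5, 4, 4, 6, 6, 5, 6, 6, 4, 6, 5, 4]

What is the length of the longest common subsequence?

Match 4 at L1[2]=L2[1], then 4 at L1[3]=L2[2], then 5 at L1[5]=L2[3], then 5 at L1[6]=L2[4], then 4 at L1[7]=L2[5], then 4 at L1[8]=L2[6], then 4 at L1[9]=L2[12], then 5 at L1[10]=L2[14], then 4 at L1[11]=L2[15] — 9 values in the same relative order in both, and the DP table's final entry dp[12][15] is also 9, so no common subsequence is longer.

9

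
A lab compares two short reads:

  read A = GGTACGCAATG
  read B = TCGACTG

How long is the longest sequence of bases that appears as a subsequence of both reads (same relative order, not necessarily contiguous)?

6

Let dp[i][j] be the LCS length of the first i bases of read A and the first j bases of read B. dp[i][j] = dp[i-1][j-1]+1 when the i-th and j-th bases match, else max(dp[i-1][j], dp[i][j-1]).
    ·  T  C  G  A  C  T  G
 ·  0  0  0  0  0  0  0  0
 G  0  0  0  1  1  1  1  1
 G  0  0  0  1  1  1  1  2
 T  0  1  1  1  1  1  2  2
 A  0  1  1  1  2  2  2  2
 C  0  1  2  2  2  3  3  3
 G  0  1  2  3  3  3  3  4
 C  0  1  2  3  3  4  4  4
 A  0  1  2  3  4  4  4  4
 A  0  1  2  3  4  4  4  4
 T  0  1  2  3  4  4  5  5
 G  0  1  2  3  4  4  5  6
dp[11][7] = 6. One LCS (by backtracking along matches): TCGCTG.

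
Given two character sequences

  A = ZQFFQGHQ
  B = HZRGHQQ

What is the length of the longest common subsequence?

One common subsequence of length 4: Z [1,2], then G [6,4], then H [7,5], then Q [8,7]. The LCS DP gives dp[8][7] = 4, so this is optimal.

4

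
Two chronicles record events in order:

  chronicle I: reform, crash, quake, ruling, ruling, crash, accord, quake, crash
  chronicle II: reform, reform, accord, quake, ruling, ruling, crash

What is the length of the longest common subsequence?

5

Match reform at chronicle I[1]=chronicle II[2], then quake at chronicle I[3]=chronicle II[4], then ruling at chronicle I[4]=chronicle II[5], then ruling at chronicle I[5]=chronicle II[6], then crash at chronicle I[9]=chronicle II[7] — 5 events in the same relative order in both. dp[9][7] = 5 confirms this is the maximum.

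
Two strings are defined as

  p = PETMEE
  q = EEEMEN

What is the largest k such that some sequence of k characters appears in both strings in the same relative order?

Let dp[i][j] be the LCS length of the first i characters of p and the first j characters of q. dp[i][j] = dp[i-1][j-1]+1 when the i-th and j-th characters match, else max(dp[i-1][j], dp[i][j-1]).
    ·  E  E  E  M  E  N
 ·  0  0  0  0  0  0  0
 P  0  0  0  0  0  0  0
 E  0  1  1  1  1  1  1
 T  0  1  1  1  1  1  1
 M  0  1  1  1  2  2  2
 E  0  1  2  2  2  3  3
 E  0  1  2  3  3  3  3
dp[6][6] = 3. One LCS (by backtracking along matches): EME.

3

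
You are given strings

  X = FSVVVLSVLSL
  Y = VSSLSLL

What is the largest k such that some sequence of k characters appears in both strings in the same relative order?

Let dp[i][j] be the LCS length of the first i characters of X and the first j characters of Y. dp[i][j] = dp[i-1][j-1]+1 when the i-th and j-th characters match, else max(dp[i-1][j], dp[i][j-1]).
    ·  V  S  S  L  S  L  L
 ·  0  0  0  0  0  0  0  0
 F  0  0  0  0  0  0  0  0
 S  0  0  1  1  1  1  1  1
 V  0  1  1  1  1  1  1  1
 V  0  1  1  1  1  1  1  1
 V  0  1  1  1  1  1  1  1
 L  0  1  1  1  2  2  2  2
 S  0  1  2  2  2  3  3  3
 V  0  1  2  2  2  3  3  3
 L  0  1  2  2  3  3  4  4
 S  0  1  2  3  3  4  4  4
 L  0  1  2  3  4  4  5  5
dp[11][7] = 5. One LCS (by backtracking along matches): SLSLL.

5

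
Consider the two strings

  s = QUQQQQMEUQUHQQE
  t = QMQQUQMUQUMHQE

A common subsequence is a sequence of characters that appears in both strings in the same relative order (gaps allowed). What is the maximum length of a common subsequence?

Taking Q at s[1]=t[1] → Q at s[3]=t[3] → Q at s[4]=t[4] → Q at s[6]=t[6] → M at s[7]=t[7] → U at s[9]=t[8] → Q at s[10]=t[9] → U at s[11]=t[10] → H at s[12]=t[12] → Q at s[14]=t[13] → E at s[15]=t[14] gives a common subsequence of length 11. Since dp[15][14] = 11, nothing longer is possible.

11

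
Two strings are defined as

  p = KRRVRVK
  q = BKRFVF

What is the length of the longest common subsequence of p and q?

Match K at p[1]=q[2]; then R at p[2]=q[3]; then V at p[4]=q[5] — 3 characters in the same relative order in both. The LCS DP gives dp[7][6] = 3, so this is optimal.

3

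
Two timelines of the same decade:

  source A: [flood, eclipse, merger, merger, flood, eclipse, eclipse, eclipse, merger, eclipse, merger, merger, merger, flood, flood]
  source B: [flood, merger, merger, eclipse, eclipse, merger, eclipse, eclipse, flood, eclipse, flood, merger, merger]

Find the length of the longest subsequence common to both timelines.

One common subsequence of length 9: flood [1,1], merger [3,2], merger [4,3], eclipse [6,5], eclipse [7,7], eclipse [8,8], eclipse [10,10], merger [12,12], merger [13,13]. The LCS DP gives dp[15][13] = 9, so this is optimal.

9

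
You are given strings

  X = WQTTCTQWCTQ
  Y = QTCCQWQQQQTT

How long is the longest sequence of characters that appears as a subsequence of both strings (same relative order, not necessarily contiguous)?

6

Taking Q [2,1] → T [3,2] → C [5,4] → Q [7,5] → W [8,6] → T [10,12] gives a common subsequence of length 6. dp[11][12] = 6 confirms this is the maximum.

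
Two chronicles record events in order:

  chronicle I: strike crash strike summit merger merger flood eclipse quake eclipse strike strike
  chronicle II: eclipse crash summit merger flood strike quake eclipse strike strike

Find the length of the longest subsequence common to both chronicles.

8

Taking crash at chronicle I[2]=chronicle II[2], summit at chronicle I[4]=chronicle II[3], merger at chronicle I[6]=chronicle II[4], flood at chronicle I[7]=chronicle II[5], quake at chronicle I[9]=chronicle II[7], eclipse at chronicle I[10]=chronicle II[8], strike at chronicle I[11]=chronicle II[9], strike at chronicle I[12]=chronicle II[10] gives a common subsequence of length 8, and the DP table's final entry dp[12][10] is also 8, so no common subsequence is longer.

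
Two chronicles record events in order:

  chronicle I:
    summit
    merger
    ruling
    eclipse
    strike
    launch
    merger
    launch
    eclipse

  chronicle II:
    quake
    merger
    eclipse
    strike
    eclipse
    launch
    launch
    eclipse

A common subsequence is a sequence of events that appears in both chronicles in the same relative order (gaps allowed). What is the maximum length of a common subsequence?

6

Match merger at chronicle I[2]=chronicle II[2]; then eclipse at chronicle I[4]=chronicle II[3]; then strike at chronicle I[5]=chronicle II[4]; then launch at chronicle I[6]=chronicle II[6]; then launch at chronicle I[8]=chronicle II[7]; then eclipse at chronicle I[9]=chronicle II[8] — 6 events in the same relative order in both. Since dp[9][8] = 6, nothing longer is possible.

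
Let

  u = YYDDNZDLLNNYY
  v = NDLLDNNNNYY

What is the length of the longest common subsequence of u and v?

8

Taking N [5,1], D [7,2], L [8,3], L [9,4], N [10,8], N [11,9], Y [12,10], Y [13,11] gives a common subsequence of length 8. dp[13][11] = 8 confirms this is the maximum.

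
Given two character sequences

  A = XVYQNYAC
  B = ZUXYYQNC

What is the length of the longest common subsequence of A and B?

5

Pick X at A[1]=B[3] → Y at A[3]=B[5] → Q at A[4]=B[6] → N at A[5]=B[7] → C at A[8]=B[8]; all 5 characters appear in both, in order. Since dp[8][8] = 5, nothing longer is possible.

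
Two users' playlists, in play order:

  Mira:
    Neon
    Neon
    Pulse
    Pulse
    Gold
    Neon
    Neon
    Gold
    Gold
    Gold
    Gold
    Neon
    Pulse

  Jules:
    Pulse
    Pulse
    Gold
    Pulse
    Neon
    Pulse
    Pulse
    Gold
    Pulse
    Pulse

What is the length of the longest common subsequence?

6

Match Pulse at Mira[3]=Jules[1], then Pulse at Mira[4]=Jules[2], then Gold at Mira[5]=Jules[3], then Neon at Mira[6]=Jules[5], then Gold at Mira[8]=Jules[8], then Pulse at Mira[13]=Jules[10] — 6 songs in the same relative order in both. Since dp[13][10] = 6, nothing longer is possible.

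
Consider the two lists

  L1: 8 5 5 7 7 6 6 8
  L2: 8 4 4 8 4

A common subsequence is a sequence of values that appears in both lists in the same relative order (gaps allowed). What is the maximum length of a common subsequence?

2

Match 8 (L1 #1, L2 #1); then 8 (L1 #8, L2 #4) — 2 values in the same relative order in both. The LCS DP gives dp[8][5] = 2, so this is optimal.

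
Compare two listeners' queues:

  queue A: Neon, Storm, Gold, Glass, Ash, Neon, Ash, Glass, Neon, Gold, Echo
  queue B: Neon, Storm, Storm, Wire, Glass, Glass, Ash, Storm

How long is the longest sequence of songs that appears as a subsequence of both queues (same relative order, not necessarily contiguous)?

4

One common subsequence of length 4: Neon at queue A[1]=queue B[1] → Storm at queue A[2]=queue B[3] → Glass at queue A[4]=queue B[6] → Ash at queue A[5]=queue B[7]. Since dp[11][8] = 4, nothing longer is possible.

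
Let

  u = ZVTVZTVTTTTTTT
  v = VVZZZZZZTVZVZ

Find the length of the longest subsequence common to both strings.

One common subsequence of length 5: Z [1,8]; then T [3,9]; then V [4,10]; then Z [5,11]; then V [7,12]. The LCS DP gives dp[14][13] = 5, so this is optimal.

5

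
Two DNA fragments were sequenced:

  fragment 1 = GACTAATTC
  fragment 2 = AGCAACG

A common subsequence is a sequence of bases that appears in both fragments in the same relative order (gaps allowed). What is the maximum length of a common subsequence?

Let dp[i][j] be the LCS length of the first i bases of fragment 1 and the first j bases of fragment 2. dp[i][j] = dp[i-1][j-1]+1 when the i-th and j-th bases match, else max(dp[i-1][j], dp[i][j-1]).
    ·  A  G  C  A  A  C  G
 ·  0  0  0  0  0  0  0  0
 G  0  0  1  1  1  1  1  1
 A  0  1  1  1  2  2  2  2
 C  0  1  1  2  2  2  3  3
 T  0  1  1  2  2  2  3  3
 A  0  1  1  2  3  3  3  3
 A  0  1  1  2  3  4  4  4
 T  0  1  1  2  3  4  4  4
 T  0  1  1  2  3  4  4  4
 C  0  1  1  2  3  4  5  5
dp[9][7] = 5. One LCS (by backtracking along matches): GCAAC.

5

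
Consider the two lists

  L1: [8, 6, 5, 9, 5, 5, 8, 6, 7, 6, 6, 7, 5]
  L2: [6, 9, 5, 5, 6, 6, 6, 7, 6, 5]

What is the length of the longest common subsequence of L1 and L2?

Let dp[i][j] be the LCS length of the first i values of L1 and the first j values of L2. dp[i][j] = dp[i-1][j-1]+1 when the i-th and j-th values match, else max(dp[i-1][j], dp[i][j-1]).
    ·  6  9  5  5  6  6  6  7  6  5
 ·  0  0  0  0  0  0  0  0  0  0  0
 8  0  0  0  0  0  0  0  0  0  0  0
 6  0  1  1  1  1  1  1  1  1  1  1
 5  0  1  1  2  2  2  2  2  2  2  2
 9  0  1  2  2  2  2  2  2  2  2  2
 5  0  1  2  3  3  3  3  3  3  3  3
 5  0  1  2  3  4  4  4  4  4  4  4
 8  0  1  2  3  4  4  4  4  4  4  4
 6  0  1  2  3  4  5  5  5  5  5  5
 7  0  1  2  3  4  5  5  5  6  6  6
 6  0  1  2  3  4  5  6  6  6  7  7
 6  0  1  2  3  4  5  6  7  7  7  7
 7  0  1  2  3  4  5  6  7  8  8  8
 5  0  1  2  3  4  5  6  7  8  8  9
dp[13][10] = 9. One LCS (by backtracking along matches): 6, 9, 5, 5, 6, 6, 6, 7, 5.

9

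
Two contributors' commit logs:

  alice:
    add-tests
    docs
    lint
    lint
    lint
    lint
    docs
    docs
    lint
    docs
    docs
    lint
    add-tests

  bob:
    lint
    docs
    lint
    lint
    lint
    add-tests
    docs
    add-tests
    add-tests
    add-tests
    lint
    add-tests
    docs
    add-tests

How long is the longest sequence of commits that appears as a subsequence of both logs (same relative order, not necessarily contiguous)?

One common subsequence of length 8: docs [2,2]; then lint [3,3]; then lint [4,4]; then lint [5,5]; then docs [7,7]; then lint [9,11]; then docs [11,13]; then add-tests [13,14]. dp[13][14] = 8 confirms this is the maximum.

8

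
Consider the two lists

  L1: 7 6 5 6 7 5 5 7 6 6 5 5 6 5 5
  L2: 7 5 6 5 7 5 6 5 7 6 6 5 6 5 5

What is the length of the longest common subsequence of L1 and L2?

13

Taking 7 at L1[1]=L2[1], 6 at L1[2]=L2[3], 5 at L1[3]=L2[4], 7 at L1[5]=L2[5], 5 at L1[6]=L2[6], 5 at L1[7]=L2[8], 7 at L1[8]=L2[9], 6 at L1[9]=L2[10], 6 at L1[10]=L2[11], 5 at L1[12]=L2[12], 6 at L1[13]=L2[13], 5 at L1[14]=L2[14], 5 at L1[15]=L2[15] gives a common subsequence of length 13. The LCS DP gives dp[15][15] = 13, so this is optimal.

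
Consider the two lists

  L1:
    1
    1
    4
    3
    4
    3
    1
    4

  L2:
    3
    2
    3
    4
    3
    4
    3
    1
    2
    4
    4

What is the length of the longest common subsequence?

One common subsequence of length 6: 4 (L1 #3, L2 #4) → 3 (L1 #4, L2 #5) → 4 (L1 #5, L2 #6) → 3 (L1 #6, L2 #7) → 1 (L1 #7, L2 #8) → 4 (L1 #8, L2 #11), and the DP table's final entry dp[8][11] is also 6, so no common subsequence is longer.

6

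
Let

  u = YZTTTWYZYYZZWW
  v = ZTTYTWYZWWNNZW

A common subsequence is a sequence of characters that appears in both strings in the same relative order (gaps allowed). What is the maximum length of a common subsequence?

One common subsequence of length 9: Z (u #2, v #1), then T (u #3, v #2), then T (u #4, v #3), then T (u #5, v #5), then W (u #6, v #6), then Y (u #7, v #7), then Z (u #8, v #8), then Z (u #12, v #13), then W (u #14, v #14). The LCS DP gives dp[14][14] = 9, so this is optimal.

9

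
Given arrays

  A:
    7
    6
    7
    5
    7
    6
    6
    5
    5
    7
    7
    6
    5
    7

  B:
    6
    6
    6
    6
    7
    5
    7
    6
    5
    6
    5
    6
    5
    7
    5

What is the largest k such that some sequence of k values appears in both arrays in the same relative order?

One common subsequence of length 10: 6 (A #2, B #4), then 7 (A #3, B #5), then 5 (A #4, B #6), then 7 (A #5, B #7), then 6 (A #6, B #8), then 6 (A #7, B #10), then 5 (A #8, B #11), then 5 (A #9, B #13), then 7 (A #11, B #14), then 5 (A #13, B #15). dp[14][15] = 10 confirms this is the maximum.

10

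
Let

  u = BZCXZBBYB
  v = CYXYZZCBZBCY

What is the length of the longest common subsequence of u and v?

6

Match C [3,1], then X [4,3], then Z [5,6], then B [6,8], then B [7,10], then Y [8,12] — 6 characters in the same relative order in both. Since dp[9][12] = 6, nothing longer is possible.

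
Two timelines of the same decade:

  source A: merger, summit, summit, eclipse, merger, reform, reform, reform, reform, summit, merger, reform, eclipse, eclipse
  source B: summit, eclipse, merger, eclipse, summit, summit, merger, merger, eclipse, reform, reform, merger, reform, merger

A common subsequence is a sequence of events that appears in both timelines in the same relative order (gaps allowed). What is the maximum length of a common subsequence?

Taking merger (source A #1, source B #3); then summit (source A #2, source B #5); then summit (source A #3, source B #6); then eclipse (source A #4, source B #9); then reform (source A #6, source B #10); then reform (source A #7, source B #11); then reform (source A #9, source B #13); then merger (source A #11, source B #14) gives a common subsequence of length 8. The LCS DP gives dp[14][14] = 8, so this is optimal.

8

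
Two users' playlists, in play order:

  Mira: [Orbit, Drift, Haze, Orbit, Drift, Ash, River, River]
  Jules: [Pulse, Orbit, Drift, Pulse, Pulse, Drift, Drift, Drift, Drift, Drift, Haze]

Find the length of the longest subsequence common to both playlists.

Pick Orbit [1,2]; then Drift [2,10]; then Haze [3,11]; all 3 songs appear in both, in order. The LCS DP gives dp[8][11] = 3, so this is optimal.

3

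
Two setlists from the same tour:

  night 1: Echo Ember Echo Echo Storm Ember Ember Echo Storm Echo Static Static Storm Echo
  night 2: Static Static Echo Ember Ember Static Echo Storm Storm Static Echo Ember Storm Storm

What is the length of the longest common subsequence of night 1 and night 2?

Taking Echo (night 1 #1, night 2 #3) → Ember (night 1 #2, night 2 #5) → Echo (night 1 #3, night 2 #7) → Echo (night 1 #4, night 2 #11) → Ember (night 1 #7, night 2 #12) → Storm (night 1 #9, night 2 #13) → Storm (night 1 #13, night 2 #14) gives a common subsequence of length 7. dp[14][14] = 7 confirms this is the maximum.

7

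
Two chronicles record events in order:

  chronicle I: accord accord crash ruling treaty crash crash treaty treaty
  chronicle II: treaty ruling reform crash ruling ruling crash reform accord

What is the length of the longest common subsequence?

3

Pick crash [3,4] → ruling [4,6] → crash [6,7]; all 3 events appear in both, in order. Since dp[9][9] = 3, nothing longer is possible.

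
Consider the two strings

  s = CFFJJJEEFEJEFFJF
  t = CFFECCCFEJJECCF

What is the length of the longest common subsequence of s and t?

9

Pick C [1,1], F [2,2], F [3,3], E [7,4], F [9,8], E [10,9], J [11,11], E [12,12], F [16,15]; all 9 characters appear in both, in order. dp[16][15] = 9 confirms this is the maximum.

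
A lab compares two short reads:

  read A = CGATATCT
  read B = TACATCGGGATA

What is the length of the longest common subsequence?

Let dp[i][j] be the LCS length of the first i bases of read A and the first j bases of read B. dp[i][j] = dp[i-1][j-1]+1 when the i-th and j-th bases match, else max(dp[i-1][j], dp[i][j-1]).
    ·  T  A  C  A  T  C  G  G  G  A  T  A
 ·  0  0  0  0  0  0  0  0  0  0  0  0  0
 C  0  0  0  1  1  1  1  1  1  1  1  1  1
 G  0  0  0  1  1  1  1  2  2  2  2  2  2
 A  0  0  1  1  2  2  2  2  2  2  3  3  3
 T  0  1  1  1  2  3  3  3  3  3  3  4  4
 A  0  1  2  2  2  3  3  3  3  3  4  4  5
 T  0  1  2  2  2  3  3  3  3  3  4  5  5
 C  0  1  2  3  3  3  4  4  4  4  4  5  5
 T  0  1  2  3  3  4  4  4  4  4  4  5  5
dp[8][12] = 5. One LCS (by backtracking along matches): CGATA.

5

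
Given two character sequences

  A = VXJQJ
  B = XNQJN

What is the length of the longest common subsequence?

3

One common subsequence of length 3: X (A #2, B #1), Q (A #4, B #3), J (A #5, B #4). dp[5][5] = 3 confirms this is the maximum.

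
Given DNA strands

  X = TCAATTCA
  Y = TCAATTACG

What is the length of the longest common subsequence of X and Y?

7

Let dp[i][j] be the LCS length of the first i bases of X and the first j bases of Y. dp[i][j] = dp[i-1][j-1]+1 when the i-th and j-th bases match, else max(dp[i-1][j], dp[i][j-1]).
    ·  T  C  A  A  T  T  A  C  G
 ·  0  0  0  0  0  0  0  0  0  0
 T  0  1  1  1  1  1  1  1  1  1
 C  0  1  2  2  2  2  2  2  2  2
 A  0  1  2  3  3  3  3  3  3  3
 A  0  1  2  3  4  4  4  4  4  4
 T  0  1  2  3  4  5  5  5  5  5
 T  0  1  2  3  4  5  6  6  6  6
 C  0  1  2  3  4  5  6  6  7  7
 A  0  1  2  3  4  5  6  7  7  7
dp[8][9] = 7. One LCS (by backtracking along matches): TCAATTC.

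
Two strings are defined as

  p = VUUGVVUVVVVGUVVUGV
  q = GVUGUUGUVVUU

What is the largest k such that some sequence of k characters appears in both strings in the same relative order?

9

One common subsequence of length 9: V at p[1]=q[2], U at p[2]=q[5], U at p[3]=q[6], G at p[4]=q[7], U at p[7]=q[8], V at p[10]=q[9], V at p[11]=q[10], U at p[13]=q[11], U at p[16]=q[12]. The LCS DP gives dp[18][12] = 9, so this is optimal.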